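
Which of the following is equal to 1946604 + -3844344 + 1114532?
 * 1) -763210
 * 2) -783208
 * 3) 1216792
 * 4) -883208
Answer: 2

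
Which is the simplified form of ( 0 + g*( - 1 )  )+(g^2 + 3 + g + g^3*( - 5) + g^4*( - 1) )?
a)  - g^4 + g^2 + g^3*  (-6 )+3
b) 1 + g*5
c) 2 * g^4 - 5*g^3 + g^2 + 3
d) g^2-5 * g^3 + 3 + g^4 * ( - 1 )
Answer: d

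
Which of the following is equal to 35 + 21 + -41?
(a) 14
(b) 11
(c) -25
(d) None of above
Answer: d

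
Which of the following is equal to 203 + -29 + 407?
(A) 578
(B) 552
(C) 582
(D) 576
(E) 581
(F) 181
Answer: E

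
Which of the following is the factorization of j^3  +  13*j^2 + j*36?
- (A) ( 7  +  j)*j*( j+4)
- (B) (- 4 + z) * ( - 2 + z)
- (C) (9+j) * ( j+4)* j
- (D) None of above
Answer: C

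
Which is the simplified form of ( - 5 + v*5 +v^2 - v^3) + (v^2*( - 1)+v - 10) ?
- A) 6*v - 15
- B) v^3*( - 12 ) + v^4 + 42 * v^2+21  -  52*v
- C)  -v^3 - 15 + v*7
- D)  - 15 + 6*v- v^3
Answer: D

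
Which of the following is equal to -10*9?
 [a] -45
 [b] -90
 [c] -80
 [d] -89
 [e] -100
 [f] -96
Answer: b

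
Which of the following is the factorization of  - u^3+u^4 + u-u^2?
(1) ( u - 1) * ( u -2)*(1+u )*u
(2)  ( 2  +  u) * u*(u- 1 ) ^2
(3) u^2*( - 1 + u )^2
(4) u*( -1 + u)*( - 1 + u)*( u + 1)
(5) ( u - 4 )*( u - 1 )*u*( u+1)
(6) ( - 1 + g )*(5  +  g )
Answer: 4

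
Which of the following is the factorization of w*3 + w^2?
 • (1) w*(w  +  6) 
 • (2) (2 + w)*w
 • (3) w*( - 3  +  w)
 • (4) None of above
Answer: 4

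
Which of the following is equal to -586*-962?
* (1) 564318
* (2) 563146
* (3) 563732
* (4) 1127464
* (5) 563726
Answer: 3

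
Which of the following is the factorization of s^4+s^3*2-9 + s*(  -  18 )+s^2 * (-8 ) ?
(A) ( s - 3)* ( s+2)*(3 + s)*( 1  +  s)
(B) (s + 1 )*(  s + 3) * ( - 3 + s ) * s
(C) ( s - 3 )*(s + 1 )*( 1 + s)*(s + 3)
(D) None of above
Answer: C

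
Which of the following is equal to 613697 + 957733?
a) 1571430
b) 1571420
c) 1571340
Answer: a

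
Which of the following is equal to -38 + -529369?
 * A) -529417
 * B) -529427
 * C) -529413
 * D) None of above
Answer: D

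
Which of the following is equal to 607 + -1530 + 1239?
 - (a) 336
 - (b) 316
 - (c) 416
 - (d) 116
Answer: b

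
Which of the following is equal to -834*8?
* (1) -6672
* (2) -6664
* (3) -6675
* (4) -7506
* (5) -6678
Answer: 1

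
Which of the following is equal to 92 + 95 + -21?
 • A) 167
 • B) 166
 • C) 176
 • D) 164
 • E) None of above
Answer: B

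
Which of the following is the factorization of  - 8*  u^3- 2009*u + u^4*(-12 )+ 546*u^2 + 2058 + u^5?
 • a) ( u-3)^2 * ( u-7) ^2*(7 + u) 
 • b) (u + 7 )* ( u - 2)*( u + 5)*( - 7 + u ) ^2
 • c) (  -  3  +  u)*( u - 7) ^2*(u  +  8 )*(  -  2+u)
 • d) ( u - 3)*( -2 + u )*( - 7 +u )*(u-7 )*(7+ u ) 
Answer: d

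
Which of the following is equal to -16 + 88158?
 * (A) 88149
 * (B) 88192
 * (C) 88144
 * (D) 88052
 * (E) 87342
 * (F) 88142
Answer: F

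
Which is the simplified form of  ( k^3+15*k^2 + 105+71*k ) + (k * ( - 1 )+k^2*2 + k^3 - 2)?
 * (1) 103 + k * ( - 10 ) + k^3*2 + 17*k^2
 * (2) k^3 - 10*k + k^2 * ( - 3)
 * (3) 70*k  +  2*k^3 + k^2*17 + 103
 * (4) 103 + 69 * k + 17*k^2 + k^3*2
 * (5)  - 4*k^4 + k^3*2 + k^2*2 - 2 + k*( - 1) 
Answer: 3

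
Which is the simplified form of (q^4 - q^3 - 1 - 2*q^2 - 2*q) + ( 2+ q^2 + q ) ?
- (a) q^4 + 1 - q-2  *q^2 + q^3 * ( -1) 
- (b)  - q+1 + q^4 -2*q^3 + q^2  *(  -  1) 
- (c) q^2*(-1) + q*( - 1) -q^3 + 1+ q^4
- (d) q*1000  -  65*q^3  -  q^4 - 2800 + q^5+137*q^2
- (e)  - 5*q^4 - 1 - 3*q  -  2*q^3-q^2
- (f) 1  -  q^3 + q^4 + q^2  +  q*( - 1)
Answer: c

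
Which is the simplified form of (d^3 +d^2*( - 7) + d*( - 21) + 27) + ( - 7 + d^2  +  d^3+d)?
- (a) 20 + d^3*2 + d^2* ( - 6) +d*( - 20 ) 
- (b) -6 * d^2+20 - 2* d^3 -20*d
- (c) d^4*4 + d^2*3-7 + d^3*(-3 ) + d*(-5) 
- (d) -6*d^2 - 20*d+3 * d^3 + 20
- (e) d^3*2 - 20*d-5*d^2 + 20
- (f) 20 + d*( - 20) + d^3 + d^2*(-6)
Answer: a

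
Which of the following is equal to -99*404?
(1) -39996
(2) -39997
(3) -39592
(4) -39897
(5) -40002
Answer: 1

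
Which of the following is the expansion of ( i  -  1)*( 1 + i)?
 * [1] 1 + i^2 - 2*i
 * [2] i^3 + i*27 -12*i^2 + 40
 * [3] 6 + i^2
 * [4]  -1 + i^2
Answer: 4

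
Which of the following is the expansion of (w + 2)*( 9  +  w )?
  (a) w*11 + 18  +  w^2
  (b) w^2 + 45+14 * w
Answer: a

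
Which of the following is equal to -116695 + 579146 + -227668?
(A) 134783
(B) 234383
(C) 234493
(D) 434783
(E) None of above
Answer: E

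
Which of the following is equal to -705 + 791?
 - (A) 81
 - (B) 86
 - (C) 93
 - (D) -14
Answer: B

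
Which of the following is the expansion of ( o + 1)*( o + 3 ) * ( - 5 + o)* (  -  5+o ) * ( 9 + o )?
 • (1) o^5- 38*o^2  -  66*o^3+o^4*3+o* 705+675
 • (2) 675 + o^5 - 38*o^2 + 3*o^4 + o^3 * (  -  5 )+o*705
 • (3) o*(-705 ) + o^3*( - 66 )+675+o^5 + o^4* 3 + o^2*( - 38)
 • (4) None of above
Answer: 1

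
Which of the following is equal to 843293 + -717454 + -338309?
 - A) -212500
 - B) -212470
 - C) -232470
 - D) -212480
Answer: B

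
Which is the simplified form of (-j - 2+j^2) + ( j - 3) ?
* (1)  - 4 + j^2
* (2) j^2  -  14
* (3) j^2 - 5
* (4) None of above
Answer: 3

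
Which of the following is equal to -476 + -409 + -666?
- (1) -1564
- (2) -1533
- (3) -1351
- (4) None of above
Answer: 4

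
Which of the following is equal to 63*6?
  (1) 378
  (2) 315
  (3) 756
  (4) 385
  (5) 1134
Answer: 1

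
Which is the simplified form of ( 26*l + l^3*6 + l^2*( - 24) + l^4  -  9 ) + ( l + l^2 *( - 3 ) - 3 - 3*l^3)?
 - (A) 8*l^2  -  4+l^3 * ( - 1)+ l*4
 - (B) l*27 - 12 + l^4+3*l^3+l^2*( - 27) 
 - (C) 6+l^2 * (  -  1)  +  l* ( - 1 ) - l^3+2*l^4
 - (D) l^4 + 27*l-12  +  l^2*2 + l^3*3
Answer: B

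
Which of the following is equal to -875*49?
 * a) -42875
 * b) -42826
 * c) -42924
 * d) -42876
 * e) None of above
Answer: a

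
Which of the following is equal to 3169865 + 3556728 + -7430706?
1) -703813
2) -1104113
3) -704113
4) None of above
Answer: 3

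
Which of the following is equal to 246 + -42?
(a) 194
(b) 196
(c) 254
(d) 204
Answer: d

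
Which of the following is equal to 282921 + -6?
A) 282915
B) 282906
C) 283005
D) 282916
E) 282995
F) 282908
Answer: A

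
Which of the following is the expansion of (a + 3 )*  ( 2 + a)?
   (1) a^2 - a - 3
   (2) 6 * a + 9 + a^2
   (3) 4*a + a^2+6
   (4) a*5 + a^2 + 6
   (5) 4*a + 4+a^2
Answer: 4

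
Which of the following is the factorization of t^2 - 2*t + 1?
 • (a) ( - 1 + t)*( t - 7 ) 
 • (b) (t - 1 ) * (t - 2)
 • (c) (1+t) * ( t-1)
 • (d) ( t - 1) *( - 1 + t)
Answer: d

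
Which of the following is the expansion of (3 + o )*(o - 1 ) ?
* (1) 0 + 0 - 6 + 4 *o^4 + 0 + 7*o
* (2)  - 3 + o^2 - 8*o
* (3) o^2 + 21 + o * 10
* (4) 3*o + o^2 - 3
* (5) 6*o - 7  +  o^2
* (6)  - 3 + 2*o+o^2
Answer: 6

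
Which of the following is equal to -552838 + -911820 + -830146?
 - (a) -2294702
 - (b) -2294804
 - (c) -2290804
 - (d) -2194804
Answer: b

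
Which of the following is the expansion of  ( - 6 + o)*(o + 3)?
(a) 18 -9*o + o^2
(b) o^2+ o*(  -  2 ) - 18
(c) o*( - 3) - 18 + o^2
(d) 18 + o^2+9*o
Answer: c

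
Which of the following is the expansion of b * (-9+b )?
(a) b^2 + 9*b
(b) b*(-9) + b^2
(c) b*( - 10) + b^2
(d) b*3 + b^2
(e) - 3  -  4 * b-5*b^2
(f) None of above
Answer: b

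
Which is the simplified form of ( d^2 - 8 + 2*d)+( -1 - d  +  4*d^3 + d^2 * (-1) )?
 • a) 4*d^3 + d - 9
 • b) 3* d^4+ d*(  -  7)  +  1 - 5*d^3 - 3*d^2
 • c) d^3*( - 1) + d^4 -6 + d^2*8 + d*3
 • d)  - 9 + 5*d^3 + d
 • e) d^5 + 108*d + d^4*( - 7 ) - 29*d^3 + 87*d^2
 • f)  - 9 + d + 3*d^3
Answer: a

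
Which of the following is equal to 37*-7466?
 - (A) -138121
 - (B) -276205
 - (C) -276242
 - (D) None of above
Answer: C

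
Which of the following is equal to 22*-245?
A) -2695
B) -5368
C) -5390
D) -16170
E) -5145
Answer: C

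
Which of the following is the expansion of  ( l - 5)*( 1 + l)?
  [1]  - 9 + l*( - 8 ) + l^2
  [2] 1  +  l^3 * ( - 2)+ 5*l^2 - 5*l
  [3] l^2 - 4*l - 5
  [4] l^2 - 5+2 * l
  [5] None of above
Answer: 3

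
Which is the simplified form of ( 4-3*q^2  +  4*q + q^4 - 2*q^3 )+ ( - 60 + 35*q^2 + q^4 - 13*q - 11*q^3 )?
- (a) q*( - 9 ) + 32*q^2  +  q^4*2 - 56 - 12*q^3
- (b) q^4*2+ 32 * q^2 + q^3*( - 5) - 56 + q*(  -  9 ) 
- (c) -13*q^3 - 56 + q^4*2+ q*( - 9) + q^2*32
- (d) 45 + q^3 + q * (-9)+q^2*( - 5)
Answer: c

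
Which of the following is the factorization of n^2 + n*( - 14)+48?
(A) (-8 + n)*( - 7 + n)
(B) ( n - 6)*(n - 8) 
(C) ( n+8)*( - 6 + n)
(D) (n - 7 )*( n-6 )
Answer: B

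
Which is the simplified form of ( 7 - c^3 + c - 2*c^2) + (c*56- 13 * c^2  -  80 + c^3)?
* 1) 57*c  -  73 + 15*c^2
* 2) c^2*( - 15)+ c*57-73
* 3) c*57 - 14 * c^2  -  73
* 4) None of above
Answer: 2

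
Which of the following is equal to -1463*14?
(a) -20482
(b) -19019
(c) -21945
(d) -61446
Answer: a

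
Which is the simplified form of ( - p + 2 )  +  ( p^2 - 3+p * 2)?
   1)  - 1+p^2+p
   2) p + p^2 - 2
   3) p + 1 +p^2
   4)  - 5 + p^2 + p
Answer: 1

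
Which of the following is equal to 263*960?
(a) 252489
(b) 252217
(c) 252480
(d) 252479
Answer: c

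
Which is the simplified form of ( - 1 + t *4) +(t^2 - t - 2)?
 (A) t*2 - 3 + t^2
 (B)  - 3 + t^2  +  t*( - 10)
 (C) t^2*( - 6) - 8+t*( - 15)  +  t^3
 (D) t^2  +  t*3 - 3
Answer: D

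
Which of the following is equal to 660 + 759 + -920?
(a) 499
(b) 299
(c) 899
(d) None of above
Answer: a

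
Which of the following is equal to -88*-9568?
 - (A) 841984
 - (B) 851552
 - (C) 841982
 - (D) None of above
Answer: A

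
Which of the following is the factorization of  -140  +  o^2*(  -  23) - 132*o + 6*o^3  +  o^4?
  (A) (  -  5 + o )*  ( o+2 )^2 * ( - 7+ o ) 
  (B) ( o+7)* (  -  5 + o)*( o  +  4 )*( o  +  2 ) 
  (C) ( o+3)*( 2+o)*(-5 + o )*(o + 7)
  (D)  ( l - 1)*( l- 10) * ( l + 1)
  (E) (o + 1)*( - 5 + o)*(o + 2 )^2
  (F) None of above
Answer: F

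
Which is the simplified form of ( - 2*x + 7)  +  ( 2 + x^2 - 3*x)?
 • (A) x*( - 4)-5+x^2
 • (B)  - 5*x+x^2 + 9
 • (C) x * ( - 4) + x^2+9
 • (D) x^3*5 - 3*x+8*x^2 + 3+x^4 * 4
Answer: B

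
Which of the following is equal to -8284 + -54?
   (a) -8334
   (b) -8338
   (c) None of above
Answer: b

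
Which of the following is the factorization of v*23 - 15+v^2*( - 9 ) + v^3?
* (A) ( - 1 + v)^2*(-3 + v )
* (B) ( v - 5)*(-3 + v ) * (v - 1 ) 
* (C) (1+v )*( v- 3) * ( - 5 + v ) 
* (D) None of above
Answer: B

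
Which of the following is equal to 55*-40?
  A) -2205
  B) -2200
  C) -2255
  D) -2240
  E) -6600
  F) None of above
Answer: B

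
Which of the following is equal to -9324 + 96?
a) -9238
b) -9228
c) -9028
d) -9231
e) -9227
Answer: b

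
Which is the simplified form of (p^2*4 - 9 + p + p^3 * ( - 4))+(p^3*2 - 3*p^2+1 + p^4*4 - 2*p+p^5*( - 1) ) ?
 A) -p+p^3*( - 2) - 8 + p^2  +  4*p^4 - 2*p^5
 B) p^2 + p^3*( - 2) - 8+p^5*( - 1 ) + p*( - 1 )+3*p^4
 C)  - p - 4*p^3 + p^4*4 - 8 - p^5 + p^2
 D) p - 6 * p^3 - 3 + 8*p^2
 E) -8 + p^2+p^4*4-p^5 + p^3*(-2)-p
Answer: E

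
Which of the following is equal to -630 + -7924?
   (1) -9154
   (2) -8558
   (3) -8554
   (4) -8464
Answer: 3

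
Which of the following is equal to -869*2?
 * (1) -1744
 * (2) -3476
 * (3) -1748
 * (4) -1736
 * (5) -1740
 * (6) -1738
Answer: 6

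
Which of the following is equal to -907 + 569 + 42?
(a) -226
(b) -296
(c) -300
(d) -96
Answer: b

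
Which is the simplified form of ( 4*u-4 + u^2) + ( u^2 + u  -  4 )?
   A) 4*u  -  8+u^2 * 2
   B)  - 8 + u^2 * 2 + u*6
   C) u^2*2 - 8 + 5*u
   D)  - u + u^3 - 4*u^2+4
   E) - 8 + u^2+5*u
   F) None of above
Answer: C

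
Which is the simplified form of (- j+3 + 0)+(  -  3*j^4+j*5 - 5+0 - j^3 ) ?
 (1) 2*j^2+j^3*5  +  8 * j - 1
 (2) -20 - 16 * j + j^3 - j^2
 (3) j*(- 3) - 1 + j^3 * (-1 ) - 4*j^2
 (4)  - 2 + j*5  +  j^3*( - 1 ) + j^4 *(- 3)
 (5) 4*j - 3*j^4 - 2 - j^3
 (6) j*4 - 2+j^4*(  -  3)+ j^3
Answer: 5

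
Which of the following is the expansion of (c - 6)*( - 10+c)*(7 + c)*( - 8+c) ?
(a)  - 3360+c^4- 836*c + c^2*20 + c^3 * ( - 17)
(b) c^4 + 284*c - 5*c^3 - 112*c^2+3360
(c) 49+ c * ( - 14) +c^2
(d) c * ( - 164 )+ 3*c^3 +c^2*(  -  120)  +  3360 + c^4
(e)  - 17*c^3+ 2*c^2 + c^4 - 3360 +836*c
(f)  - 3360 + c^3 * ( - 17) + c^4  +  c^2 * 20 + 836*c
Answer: f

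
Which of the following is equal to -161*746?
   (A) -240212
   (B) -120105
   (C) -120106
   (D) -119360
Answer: C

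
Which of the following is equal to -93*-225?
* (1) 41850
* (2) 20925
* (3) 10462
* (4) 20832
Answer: 2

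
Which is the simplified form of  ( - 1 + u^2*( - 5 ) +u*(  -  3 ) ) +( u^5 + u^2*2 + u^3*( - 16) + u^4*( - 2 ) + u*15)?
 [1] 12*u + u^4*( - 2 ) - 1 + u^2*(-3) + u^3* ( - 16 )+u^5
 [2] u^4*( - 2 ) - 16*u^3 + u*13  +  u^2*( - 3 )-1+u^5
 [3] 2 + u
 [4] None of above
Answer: 1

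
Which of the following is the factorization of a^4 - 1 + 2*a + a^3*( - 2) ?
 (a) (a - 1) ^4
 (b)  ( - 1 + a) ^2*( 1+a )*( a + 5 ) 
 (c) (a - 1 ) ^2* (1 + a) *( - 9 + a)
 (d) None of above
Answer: d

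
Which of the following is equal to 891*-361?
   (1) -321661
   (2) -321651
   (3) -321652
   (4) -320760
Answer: 2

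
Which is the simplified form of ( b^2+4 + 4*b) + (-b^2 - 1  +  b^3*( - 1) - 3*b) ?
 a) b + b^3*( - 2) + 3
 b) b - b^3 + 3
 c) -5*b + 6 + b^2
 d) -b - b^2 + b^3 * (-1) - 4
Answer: b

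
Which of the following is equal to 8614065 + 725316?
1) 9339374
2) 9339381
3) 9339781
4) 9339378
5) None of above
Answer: 2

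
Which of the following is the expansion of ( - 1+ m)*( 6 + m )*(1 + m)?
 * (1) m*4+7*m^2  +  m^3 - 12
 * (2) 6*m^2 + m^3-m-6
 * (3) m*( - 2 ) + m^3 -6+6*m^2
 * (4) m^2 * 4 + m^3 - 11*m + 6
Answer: 2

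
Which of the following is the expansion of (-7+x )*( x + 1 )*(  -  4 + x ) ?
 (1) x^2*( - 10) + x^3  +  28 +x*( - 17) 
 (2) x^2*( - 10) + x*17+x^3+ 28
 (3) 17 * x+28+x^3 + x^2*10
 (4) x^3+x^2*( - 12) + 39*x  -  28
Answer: 2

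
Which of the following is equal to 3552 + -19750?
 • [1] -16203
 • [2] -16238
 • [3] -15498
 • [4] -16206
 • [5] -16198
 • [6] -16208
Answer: 5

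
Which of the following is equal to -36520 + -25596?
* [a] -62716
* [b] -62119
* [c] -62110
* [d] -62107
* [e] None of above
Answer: e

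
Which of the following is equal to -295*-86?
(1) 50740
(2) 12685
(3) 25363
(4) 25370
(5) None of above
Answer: 4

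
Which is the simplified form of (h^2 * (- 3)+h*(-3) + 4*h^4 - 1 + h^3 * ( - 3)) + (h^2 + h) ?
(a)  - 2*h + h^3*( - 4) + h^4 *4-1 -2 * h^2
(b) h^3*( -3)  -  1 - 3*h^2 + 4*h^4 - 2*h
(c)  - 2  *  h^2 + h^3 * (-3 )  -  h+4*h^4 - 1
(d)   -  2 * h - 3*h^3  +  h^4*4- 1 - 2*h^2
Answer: d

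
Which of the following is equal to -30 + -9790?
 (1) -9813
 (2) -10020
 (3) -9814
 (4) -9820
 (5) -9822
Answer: 4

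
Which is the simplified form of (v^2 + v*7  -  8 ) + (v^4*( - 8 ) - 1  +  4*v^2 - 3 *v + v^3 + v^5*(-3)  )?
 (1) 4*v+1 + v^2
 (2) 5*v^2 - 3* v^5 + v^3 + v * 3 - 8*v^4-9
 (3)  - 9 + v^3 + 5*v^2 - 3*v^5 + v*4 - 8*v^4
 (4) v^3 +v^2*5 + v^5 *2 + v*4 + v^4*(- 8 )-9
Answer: 3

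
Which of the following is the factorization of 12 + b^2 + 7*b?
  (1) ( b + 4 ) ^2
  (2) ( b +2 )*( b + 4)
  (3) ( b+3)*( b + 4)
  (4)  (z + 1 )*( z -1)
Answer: 3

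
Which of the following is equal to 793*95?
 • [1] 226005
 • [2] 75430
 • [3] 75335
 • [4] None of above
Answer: 3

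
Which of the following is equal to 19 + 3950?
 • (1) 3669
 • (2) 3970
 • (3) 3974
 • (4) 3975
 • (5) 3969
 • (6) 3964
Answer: 5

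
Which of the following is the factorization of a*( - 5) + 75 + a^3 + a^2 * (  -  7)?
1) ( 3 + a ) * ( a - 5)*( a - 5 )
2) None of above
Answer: 1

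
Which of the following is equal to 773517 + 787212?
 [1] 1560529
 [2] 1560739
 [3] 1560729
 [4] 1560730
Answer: 3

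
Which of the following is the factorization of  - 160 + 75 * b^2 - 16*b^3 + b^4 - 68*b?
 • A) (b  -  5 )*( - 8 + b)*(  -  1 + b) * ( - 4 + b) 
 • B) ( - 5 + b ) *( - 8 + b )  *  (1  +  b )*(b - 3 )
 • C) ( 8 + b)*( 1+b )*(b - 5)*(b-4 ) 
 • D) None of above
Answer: D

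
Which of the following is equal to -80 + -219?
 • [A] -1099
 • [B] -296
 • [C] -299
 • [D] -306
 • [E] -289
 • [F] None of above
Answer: C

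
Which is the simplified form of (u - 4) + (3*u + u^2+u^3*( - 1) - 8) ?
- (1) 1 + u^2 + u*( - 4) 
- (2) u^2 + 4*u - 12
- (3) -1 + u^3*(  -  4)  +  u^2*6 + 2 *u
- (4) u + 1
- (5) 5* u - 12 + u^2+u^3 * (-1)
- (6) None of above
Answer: 6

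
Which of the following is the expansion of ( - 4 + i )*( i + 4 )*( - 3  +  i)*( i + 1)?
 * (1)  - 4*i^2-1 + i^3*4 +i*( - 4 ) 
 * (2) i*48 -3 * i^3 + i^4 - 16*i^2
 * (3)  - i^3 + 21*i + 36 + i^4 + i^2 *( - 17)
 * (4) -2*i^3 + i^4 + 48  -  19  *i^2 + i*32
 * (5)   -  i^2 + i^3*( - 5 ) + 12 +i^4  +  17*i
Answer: 4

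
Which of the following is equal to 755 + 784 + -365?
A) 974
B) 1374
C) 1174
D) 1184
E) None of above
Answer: C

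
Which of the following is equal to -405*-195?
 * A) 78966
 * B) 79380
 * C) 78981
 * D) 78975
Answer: D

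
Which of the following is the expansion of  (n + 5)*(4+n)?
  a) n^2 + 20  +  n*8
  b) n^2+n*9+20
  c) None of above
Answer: b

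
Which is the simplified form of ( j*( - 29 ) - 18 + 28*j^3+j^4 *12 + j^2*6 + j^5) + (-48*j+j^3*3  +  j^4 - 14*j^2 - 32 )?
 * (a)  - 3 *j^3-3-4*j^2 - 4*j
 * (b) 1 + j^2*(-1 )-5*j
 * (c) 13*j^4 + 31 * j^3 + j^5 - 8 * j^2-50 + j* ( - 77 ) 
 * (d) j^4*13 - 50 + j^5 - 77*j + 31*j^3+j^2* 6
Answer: c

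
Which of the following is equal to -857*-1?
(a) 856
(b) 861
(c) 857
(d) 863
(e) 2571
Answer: c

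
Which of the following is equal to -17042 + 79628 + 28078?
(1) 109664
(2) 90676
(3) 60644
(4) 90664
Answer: 4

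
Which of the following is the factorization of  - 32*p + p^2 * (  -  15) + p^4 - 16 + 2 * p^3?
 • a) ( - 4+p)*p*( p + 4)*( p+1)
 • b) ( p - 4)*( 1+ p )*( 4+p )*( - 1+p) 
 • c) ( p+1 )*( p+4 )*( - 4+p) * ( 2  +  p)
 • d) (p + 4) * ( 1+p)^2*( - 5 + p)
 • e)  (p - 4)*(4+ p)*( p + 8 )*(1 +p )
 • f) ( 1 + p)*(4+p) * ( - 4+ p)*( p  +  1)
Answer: f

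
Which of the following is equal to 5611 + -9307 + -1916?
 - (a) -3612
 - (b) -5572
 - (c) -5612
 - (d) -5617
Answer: c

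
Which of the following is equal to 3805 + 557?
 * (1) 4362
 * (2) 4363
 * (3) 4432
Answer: 1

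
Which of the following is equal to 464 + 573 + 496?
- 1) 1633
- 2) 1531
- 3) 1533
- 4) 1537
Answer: 3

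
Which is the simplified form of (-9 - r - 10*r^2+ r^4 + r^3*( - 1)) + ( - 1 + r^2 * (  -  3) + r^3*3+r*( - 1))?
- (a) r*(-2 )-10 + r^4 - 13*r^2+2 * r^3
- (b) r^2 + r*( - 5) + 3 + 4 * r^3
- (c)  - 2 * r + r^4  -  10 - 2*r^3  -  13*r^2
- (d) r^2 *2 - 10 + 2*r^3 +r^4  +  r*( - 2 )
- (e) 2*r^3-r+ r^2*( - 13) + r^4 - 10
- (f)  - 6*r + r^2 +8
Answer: a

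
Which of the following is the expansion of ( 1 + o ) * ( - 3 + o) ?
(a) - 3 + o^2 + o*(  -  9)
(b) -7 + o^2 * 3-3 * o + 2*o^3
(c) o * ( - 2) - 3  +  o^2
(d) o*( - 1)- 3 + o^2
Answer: c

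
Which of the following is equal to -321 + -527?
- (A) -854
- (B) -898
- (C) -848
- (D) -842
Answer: C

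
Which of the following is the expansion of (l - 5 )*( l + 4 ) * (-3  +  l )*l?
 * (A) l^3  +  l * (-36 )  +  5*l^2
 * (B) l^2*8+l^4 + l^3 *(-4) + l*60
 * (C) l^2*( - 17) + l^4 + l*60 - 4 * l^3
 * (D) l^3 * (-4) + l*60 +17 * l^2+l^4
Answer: C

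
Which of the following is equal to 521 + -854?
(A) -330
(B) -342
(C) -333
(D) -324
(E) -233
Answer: C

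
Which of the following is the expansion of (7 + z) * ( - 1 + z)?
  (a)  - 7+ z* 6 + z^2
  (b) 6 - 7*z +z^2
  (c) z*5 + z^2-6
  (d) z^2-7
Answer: a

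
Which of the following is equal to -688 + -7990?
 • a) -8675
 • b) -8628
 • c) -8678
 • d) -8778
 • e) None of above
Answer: c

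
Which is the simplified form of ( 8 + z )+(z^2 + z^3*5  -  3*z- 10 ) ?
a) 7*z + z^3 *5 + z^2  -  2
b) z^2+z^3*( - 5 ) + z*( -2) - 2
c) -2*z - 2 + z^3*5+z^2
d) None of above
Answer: c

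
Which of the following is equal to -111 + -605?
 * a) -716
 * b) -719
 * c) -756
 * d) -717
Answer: a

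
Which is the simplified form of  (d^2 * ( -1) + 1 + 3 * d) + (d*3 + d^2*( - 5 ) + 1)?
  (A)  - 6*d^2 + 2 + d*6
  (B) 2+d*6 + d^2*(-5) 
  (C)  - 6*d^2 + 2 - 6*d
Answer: A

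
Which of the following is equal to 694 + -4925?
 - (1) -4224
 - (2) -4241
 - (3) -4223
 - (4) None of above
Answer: 4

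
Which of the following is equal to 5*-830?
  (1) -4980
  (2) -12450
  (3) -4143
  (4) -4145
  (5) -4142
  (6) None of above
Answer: 6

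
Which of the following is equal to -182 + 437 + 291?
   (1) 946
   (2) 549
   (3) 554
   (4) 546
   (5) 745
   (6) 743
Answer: 4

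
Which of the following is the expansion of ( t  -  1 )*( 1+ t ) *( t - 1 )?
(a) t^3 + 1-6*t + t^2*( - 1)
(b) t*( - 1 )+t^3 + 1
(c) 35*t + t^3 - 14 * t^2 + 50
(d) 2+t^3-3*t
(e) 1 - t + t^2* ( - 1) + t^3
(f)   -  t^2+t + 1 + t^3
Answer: e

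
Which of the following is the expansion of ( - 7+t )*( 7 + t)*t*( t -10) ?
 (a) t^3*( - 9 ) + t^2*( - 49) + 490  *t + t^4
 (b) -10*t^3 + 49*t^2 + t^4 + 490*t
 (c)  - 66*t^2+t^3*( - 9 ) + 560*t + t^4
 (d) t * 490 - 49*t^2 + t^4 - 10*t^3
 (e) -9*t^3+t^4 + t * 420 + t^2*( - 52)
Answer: d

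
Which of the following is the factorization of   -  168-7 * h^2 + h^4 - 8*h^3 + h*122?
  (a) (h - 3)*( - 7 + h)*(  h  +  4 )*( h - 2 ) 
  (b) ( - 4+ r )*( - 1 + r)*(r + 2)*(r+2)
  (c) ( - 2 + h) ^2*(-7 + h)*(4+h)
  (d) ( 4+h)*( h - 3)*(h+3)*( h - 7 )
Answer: a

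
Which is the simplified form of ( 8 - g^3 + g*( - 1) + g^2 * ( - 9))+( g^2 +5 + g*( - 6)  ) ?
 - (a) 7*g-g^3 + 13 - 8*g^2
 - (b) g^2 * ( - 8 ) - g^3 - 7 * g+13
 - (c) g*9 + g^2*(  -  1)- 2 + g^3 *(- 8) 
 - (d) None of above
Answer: b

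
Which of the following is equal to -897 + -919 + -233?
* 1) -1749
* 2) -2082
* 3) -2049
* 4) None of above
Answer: 3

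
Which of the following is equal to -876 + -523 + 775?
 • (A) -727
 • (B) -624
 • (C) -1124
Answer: B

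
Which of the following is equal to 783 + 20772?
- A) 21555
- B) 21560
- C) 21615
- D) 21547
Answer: A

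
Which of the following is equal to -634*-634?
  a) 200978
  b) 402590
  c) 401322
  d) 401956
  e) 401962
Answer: d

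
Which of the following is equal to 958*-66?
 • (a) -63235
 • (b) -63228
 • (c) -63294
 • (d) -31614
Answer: b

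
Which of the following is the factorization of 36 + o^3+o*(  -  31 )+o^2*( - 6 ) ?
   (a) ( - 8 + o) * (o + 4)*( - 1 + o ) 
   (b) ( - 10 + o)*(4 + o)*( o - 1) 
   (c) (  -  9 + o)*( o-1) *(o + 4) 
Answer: c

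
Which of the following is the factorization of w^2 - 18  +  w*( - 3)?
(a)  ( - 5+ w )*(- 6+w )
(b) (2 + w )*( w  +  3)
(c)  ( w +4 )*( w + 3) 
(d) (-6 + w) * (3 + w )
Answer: d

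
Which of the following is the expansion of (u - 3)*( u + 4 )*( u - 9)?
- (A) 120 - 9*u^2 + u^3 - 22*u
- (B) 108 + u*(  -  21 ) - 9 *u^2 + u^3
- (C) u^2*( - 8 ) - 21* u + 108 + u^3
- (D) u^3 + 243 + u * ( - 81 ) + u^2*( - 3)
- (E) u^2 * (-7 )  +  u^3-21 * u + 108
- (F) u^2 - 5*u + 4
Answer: C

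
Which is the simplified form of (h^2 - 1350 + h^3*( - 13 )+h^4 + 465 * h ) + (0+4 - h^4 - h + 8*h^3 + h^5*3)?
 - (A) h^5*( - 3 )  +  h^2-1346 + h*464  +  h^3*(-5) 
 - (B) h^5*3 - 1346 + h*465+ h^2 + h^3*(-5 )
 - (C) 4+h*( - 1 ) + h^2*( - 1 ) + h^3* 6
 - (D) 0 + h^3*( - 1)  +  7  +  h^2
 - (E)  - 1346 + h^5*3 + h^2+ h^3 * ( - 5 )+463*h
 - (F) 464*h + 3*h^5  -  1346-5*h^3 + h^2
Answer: F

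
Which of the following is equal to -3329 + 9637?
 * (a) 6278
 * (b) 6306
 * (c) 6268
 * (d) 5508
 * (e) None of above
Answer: e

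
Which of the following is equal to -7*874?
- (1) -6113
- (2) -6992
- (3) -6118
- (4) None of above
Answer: 3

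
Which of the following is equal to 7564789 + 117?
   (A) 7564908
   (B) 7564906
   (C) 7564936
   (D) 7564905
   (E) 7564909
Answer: B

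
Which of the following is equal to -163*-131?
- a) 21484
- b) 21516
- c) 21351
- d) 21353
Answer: d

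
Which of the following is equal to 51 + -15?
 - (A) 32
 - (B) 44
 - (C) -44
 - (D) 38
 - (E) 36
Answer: E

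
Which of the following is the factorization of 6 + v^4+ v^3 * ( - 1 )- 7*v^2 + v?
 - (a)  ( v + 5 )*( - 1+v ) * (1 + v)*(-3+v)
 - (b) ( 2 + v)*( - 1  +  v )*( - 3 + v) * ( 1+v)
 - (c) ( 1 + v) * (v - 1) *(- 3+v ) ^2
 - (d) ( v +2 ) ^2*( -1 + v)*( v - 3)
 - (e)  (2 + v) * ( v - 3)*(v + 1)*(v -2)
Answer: b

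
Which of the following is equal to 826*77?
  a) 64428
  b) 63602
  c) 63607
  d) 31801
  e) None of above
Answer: b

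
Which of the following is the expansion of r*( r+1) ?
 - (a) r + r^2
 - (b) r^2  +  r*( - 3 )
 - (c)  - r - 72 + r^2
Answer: a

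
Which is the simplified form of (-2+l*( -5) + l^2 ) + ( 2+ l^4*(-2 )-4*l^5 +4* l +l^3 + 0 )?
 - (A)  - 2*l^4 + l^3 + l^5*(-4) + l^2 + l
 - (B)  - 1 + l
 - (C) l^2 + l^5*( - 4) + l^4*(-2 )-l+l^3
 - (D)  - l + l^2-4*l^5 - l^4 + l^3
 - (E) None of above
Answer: C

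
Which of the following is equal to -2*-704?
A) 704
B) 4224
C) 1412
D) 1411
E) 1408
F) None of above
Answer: E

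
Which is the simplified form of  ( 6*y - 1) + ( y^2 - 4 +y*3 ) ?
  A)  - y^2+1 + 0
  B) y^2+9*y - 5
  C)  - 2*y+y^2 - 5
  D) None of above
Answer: B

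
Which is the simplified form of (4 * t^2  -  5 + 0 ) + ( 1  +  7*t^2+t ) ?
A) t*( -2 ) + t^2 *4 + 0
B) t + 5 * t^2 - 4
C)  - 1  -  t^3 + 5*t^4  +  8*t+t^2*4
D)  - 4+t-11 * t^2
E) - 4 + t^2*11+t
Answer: E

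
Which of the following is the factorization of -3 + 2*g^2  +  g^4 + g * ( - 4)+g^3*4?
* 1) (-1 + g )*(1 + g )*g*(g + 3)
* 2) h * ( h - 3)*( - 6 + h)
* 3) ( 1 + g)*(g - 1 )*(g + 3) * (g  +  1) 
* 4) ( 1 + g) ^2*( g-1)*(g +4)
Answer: 3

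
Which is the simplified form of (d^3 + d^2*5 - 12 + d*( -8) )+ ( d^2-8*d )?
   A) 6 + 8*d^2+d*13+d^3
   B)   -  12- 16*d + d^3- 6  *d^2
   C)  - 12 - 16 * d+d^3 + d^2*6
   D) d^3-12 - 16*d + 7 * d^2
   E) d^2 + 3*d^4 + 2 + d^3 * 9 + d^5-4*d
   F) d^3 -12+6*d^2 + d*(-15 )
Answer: C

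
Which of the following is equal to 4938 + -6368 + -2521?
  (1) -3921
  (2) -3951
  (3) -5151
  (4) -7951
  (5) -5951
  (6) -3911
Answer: 2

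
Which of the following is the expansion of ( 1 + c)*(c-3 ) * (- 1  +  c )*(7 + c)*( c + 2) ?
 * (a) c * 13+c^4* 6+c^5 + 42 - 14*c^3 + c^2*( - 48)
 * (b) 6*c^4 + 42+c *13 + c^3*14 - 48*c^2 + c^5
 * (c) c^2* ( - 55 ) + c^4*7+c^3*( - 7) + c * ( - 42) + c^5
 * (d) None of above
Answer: a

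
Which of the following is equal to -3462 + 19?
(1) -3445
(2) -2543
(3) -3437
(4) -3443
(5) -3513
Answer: 4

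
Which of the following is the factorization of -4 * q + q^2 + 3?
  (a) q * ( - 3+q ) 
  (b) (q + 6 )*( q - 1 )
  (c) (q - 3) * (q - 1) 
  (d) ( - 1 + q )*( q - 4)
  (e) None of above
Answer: c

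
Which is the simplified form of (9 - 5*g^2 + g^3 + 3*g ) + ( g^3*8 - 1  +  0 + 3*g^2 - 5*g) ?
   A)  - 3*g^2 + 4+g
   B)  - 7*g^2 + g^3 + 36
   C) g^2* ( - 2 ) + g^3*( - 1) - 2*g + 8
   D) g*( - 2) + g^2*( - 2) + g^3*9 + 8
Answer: D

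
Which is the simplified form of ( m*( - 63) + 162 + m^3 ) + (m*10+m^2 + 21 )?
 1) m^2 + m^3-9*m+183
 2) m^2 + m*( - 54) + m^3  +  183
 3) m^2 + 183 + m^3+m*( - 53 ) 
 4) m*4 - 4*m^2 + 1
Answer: 3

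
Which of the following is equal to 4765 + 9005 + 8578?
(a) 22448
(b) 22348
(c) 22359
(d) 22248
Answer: b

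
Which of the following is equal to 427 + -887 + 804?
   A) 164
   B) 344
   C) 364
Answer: B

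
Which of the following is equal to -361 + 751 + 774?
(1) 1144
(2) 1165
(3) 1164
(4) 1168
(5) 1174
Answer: 3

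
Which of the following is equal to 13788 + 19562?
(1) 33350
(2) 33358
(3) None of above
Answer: 1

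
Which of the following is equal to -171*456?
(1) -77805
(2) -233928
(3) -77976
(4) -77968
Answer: 3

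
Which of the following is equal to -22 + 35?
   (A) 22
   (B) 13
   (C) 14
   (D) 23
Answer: B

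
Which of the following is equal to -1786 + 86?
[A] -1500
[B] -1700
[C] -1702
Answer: B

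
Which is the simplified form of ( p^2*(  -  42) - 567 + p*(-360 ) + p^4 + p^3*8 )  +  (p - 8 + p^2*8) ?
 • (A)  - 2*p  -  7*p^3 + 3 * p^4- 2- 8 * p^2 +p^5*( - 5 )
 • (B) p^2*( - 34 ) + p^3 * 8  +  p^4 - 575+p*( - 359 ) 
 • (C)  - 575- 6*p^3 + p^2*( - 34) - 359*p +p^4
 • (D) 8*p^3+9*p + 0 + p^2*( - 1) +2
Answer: B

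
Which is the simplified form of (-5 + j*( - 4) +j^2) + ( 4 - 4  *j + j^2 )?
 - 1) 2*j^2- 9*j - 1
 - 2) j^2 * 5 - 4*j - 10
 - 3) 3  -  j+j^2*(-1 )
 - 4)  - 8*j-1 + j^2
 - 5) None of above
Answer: 5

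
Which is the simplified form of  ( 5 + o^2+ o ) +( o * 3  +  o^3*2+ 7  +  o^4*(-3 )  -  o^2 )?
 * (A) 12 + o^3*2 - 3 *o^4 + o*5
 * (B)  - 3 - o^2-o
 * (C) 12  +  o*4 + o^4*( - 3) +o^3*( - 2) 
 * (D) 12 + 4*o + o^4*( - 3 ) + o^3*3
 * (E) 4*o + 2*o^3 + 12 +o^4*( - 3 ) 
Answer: E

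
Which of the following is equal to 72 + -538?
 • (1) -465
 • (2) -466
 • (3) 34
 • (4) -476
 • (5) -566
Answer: 2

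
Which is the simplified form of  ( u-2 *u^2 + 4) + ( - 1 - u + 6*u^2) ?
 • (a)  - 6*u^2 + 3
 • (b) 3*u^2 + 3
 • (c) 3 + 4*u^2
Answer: c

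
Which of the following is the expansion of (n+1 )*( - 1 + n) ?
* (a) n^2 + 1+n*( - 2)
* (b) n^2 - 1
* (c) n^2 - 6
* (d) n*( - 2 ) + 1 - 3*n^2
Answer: b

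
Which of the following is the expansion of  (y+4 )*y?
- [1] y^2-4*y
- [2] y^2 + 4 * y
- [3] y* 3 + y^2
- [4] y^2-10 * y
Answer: 2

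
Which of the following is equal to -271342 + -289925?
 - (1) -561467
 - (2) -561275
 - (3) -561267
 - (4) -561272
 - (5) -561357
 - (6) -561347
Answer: 3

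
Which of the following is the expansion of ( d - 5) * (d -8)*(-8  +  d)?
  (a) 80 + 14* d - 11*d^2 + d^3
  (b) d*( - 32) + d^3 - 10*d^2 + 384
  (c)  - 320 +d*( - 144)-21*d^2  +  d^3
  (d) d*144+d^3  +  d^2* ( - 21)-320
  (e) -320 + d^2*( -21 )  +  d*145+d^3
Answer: d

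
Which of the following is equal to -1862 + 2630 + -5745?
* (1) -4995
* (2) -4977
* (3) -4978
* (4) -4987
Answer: 2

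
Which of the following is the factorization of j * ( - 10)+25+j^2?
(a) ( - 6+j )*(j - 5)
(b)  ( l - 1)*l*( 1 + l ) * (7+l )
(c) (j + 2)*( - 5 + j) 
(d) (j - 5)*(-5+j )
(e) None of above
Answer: d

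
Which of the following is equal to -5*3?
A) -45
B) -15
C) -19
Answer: B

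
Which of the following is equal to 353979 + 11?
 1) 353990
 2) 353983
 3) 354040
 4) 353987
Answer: 1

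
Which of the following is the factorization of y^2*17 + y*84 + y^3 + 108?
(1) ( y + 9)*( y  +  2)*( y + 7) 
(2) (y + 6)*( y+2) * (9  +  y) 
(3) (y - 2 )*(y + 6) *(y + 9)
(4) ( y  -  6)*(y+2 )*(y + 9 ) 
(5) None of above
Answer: 2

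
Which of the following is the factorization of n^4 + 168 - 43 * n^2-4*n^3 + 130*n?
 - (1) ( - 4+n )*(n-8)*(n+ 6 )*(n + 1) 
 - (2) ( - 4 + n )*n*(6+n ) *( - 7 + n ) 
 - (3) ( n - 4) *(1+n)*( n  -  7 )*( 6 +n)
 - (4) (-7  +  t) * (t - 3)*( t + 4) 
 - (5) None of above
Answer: 3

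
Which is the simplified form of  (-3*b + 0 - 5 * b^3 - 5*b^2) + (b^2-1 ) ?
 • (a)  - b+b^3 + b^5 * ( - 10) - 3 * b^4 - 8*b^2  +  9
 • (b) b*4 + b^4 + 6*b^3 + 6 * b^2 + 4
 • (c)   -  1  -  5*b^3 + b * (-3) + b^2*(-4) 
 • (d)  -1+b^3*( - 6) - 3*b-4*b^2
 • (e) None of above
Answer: c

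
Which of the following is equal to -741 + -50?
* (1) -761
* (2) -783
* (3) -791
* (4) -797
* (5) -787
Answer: 3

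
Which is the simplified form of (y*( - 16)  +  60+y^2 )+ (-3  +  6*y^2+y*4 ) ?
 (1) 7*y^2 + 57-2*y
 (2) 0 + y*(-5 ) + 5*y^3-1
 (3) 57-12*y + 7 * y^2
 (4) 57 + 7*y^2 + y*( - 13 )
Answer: 3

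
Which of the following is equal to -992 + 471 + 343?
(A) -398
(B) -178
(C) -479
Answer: B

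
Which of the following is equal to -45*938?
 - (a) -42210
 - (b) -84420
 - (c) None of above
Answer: a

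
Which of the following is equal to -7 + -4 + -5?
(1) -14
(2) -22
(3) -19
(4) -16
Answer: 4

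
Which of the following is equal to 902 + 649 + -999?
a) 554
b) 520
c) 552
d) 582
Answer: c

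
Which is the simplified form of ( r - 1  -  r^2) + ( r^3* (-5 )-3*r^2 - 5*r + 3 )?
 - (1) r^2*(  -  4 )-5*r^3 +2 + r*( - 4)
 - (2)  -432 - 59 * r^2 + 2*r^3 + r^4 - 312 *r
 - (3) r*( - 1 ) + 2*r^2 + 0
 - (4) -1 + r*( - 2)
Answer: 1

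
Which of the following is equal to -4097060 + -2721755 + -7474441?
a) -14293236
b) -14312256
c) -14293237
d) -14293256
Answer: d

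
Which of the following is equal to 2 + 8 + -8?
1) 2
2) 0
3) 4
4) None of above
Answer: 1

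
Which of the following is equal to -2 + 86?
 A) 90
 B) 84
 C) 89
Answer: B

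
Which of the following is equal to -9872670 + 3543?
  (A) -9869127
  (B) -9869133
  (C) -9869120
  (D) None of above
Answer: A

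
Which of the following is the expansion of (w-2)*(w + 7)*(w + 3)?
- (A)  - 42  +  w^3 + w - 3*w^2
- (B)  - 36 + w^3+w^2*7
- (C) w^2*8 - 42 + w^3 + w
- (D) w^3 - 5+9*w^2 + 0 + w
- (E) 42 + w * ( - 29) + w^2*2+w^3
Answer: C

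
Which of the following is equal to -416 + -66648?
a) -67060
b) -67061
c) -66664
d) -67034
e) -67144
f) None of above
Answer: f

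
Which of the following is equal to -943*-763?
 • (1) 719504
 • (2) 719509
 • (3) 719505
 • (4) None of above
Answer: 2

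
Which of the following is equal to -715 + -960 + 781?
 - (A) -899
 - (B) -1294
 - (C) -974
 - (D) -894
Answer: D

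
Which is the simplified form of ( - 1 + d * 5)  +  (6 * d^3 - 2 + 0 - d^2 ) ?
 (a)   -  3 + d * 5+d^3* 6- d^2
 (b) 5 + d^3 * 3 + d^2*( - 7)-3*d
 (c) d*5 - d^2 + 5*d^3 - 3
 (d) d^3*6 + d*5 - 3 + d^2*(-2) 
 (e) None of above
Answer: a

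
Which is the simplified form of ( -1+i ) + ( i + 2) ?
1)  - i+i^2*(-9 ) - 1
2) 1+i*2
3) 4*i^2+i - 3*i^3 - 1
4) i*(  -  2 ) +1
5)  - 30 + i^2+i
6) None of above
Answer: 2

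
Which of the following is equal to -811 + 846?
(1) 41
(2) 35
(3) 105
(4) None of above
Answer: 2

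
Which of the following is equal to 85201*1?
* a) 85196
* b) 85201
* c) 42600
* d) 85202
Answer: b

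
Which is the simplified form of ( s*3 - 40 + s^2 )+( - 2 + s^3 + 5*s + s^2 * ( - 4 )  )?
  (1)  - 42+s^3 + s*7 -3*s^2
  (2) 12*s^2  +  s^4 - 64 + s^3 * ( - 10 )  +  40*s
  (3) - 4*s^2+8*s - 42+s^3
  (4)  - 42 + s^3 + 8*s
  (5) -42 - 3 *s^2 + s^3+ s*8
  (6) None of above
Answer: 5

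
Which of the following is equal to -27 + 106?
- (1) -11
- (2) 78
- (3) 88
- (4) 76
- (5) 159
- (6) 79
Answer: 6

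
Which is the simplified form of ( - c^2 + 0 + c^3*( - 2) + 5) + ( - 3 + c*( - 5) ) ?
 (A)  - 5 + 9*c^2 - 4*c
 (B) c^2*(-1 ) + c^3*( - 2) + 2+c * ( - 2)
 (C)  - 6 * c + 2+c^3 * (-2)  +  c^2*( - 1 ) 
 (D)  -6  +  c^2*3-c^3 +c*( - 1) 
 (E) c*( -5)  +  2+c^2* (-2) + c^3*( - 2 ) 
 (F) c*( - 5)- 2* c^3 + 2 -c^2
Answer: F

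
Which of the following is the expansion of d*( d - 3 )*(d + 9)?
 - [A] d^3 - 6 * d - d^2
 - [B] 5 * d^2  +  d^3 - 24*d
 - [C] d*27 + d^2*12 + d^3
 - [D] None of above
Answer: D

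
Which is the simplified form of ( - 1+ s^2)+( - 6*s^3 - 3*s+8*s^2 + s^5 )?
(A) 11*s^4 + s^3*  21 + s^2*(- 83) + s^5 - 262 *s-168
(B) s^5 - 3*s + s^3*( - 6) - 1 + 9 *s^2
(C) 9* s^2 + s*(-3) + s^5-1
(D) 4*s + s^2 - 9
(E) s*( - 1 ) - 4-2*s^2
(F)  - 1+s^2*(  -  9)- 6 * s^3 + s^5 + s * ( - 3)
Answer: B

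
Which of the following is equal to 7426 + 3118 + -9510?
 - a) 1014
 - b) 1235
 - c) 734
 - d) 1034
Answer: d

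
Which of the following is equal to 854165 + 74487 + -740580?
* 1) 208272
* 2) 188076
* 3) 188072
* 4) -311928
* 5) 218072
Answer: 3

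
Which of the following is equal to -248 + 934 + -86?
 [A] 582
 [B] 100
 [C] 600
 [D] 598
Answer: C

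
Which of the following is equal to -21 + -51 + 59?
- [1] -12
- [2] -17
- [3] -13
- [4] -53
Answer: 3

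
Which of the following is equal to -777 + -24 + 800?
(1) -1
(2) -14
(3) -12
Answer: 1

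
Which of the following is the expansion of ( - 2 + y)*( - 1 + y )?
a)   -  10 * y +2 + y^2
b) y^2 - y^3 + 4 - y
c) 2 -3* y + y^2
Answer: c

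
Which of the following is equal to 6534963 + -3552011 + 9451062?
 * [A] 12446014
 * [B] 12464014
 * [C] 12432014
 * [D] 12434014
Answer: D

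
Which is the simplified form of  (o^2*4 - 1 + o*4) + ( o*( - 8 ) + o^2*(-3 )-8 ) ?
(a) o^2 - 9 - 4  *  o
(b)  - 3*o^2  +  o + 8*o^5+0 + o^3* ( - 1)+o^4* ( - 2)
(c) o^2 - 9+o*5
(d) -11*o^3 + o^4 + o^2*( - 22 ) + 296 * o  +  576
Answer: a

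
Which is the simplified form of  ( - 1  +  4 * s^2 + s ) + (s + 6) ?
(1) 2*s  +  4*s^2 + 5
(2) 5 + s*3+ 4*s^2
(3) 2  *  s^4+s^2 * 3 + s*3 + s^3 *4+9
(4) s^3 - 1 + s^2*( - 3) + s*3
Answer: 1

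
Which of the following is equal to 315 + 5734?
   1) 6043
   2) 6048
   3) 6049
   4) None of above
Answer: 3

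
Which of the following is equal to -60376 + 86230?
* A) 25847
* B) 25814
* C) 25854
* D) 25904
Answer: C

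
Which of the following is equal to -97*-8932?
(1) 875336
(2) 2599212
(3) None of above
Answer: 3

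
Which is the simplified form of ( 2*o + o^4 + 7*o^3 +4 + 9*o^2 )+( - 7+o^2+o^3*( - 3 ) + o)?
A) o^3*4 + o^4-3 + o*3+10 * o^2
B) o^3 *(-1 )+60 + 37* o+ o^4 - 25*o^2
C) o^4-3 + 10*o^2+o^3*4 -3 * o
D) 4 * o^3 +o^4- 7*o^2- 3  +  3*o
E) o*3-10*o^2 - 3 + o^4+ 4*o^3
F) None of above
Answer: A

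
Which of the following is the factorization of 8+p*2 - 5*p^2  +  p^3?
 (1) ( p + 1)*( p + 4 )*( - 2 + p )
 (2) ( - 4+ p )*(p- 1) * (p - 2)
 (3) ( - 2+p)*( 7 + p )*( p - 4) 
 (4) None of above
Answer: 4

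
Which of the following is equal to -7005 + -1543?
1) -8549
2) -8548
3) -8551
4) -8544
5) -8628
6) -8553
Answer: 2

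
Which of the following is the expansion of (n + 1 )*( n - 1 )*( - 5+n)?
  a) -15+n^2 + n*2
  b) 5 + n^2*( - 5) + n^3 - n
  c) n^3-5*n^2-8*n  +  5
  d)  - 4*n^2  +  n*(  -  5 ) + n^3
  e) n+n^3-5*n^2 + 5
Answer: b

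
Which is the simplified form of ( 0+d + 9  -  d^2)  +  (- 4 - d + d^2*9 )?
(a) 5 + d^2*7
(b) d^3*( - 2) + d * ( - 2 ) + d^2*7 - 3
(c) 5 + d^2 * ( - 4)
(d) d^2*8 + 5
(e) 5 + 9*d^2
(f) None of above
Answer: d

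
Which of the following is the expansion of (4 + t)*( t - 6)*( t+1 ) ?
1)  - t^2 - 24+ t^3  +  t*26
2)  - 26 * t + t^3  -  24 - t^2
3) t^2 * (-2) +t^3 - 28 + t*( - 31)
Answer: 2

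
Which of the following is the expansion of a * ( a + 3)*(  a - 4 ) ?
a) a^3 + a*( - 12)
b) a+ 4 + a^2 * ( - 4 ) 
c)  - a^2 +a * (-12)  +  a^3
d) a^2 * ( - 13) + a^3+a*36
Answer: c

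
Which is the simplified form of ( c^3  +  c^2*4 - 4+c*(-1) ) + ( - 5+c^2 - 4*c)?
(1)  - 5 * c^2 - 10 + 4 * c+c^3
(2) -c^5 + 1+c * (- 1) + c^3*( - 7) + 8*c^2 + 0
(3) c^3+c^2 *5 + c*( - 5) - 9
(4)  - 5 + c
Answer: 3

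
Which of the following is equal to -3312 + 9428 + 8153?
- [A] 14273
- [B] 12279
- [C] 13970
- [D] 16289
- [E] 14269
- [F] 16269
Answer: E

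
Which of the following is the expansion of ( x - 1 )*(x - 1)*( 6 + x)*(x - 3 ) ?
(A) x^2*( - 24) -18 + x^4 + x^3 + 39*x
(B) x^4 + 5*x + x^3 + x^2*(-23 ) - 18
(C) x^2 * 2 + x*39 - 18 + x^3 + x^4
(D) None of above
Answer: D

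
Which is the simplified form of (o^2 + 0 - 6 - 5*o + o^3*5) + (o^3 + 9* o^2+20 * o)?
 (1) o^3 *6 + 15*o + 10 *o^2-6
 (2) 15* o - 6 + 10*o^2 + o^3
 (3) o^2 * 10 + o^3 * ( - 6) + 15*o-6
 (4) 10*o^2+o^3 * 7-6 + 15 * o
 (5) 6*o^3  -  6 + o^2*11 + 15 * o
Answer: 1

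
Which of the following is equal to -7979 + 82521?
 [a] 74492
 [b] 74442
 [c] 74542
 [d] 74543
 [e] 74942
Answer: c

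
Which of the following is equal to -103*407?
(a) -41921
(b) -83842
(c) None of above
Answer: a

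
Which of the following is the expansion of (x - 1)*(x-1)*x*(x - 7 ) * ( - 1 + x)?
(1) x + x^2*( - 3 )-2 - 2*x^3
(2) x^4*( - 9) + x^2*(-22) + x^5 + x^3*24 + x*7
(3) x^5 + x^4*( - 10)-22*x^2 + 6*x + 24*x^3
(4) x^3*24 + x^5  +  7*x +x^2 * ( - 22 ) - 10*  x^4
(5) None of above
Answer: 4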